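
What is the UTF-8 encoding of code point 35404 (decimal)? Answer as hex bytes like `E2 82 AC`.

U+8A4C = 0x8A4C = 35404 decimal. In range U+0800–U+FFFF → 3-byte form: 1110xxxx 10xxxxxx 10xxxxxx.
Binary (16 bits): 1000101001001100.
Split 4+6+6: 1000 | 101001 | 001100.
Byte 1: 11101000 = 0xE8.
Byte 2: 10101001 = 0xA9.
Byte 3: 10001100 = 0x8C.

E8 A9 8C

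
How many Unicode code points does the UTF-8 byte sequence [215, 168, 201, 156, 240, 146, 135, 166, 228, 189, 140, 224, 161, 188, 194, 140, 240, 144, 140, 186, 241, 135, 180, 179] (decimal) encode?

Byte at offset 0: 0xD7 = 11010111 → 2-byte char (#1). Advance 2.
Byte at offset 2: 0xC9 = 11001001 → 2-byte char (#2). Advance 2.
Byte at offset 4: 0xF0 = 11110000 → 4-byte char (#3). Advance 4.
Byte at offset 8: 0xE4 = 11100100 → 3-byte char (#4). Advance 3.
Byte at offset 11: 0xE0 = 11100000 → 3-byte char (#5). Advance 3.
Byte at offset 14: 0xC2 = 11000010 → 2-byte char (#6). Advance 2.
Byte at offset 16: 0xF0 = 11110000 → 4-byte char (#7). Advance 4.
Byte at offset 20: 0xF1 = 11110001 → 4-byte char (#8). Advance 4.
Reached end at offset 24 after 8 code points.

8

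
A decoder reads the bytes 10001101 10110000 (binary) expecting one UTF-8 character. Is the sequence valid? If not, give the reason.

invalid (continuation byte with no leading byte)

Byte 0x8D = 10001101 has the form 10xxxxxx — a continuation byte — but there is no preceding leading byte.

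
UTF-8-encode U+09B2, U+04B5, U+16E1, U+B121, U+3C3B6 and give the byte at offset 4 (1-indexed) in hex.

1-indexed offset 4 is 0-indexed offset 3.
U+09B2 → 3-byte form E0 A6 B2 at offsets 0–2.
U+04B5 → 2-byte form D2 B5 at offsets 3–4.
Offset 3 falls in char 2's range; it's byte 1 of D2 B5 = 0xD2.

0xD2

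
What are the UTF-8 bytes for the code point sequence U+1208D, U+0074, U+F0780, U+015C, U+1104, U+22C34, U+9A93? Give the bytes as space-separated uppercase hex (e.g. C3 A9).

U+1208D: 4-byte form → F0 92 82 8D.
U+0074: 1-byte form → 74.
U+F0780: 4-byte form → F3 B0 9E 80.
U+015C: 2-byte form → C5 9C.
U+1104: 3-byte form → E1 84 84.
U+22C34: 4-byte form → F0 A2 B0 B4.
U+9A93: 3-byte form → E9 AA 93.
Concatenated (21 bytes): F0 92 82 8D 74 F3 B0 9E 80 C5 9C E1 84 84 F0 A2 B0 B4 E9 AA 93.

F0 92 82 8D 74 F3 B0 9E 80 C5 9C E1 84 84 F0 A2 B0 B4 E9 AA 93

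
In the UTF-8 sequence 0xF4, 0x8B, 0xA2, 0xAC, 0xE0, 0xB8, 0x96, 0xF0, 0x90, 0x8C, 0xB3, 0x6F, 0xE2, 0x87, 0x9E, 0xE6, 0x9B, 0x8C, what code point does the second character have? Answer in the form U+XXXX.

U+0E16

Offset 0: leading byte 0xF4 = 11110100 → 4-byte char #1 = F4 8B A2 AC.
Offset 4: leading byte 0xE0 = 11100000 → 3-byte char #2 = E0 B8 96.
Leading byte 0xE0 = 11100000 matches 1110xxxx → 3-byte sequence.
Byte 1: 0xE0 = 11100000, payload 0000 (4 bits).
Byte 2: 0xB8 = 10111000 (10xxxxxx ✓), payload 111000.
Byte 3: 0x96 = 10010110 (10xxxxxx ✓), payload 010110.
Concatenate: 0000111000010110 = 0xE16 (16 bits → U+0E16).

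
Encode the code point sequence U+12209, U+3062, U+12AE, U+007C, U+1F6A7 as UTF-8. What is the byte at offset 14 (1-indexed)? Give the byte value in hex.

0x9A

1-indexed offset 14 is 0-indexed offset 13.
U+12209 → 4-byte form F0 92 88 89 at offsets 0–3.
U+3062 → 3-byte form E3 81 A2 at offsets 4–6.
U+12AE → 3-byte form E1 8A AE at offsets 7–9.
U+007C → 1-byte form 7C at offsets 10–10.
U+1F6A7 → 4-byte form F0 9F 9A A7 at offsets 11–14.
Offset 13 falls in char 5's range; it's byte 3 of F0 9F 9A A7 = 0x9A.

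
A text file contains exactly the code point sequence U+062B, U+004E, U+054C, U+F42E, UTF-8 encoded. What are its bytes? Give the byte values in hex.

D8 AB 4E D5 8C EF 90 AE

U+062B: 2-byte form → D8 AB.
U+004E: 1-byte form → 4E.
U+054C: 2-byte form → D5 8C.
U+F42E: 3-byte form → EF 90 AE.
Concatenated (8 bytes): D8 AB 4E D5 8C EF 90 AE.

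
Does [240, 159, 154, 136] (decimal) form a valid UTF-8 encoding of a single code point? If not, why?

valid

Leading byte 0xF0 = 11110000 → 4-byte form.
Continuation bytes 0x9F=10011111, 0x9A=10011010, 0x88=10001000 all match 10xxxxxx.
Decoded value 0x1F688 is ≥ 0x10000 (shortest form) and not a surrogate.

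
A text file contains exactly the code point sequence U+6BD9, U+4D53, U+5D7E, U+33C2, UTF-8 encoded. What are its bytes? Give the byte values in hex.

E6 AF 99 E4 B5 93 E5 B5 BE E3 8F 82

U+6BD9: 3-byte form → E6 AF 99.
U+4D53: 3-byte form → E4 B5 93.
U+5D7E: 3-byte form → E5 B5 BE.
U+33C2: 3-byte form → E3 8F 82.
Concatenated (12 bytes): E6 AF 99 E4 B5 93 E5 B5 BE E3 8F 82.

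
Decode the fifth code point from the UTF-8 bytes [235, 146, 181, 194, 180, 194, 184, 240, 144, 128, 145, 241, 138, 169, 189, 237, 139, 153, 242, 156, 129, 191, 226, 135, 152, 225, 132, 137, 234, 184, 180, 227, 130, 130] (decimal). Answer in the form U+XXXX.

Offset 0: leading byte 0xEB = 11101011 → 3-byte char #1 = EB 92 B5.
Offset 3: leading byte 0xC2 = 11000010 → 2-byte char #2 = C2 B4.
Offset 5: leading byte 0xC2 = 11000010 → 2-byte char #3 = C2 B8.
Offset 7: leading byte 0xF0 = 11110000 → 4-byte char #4 = F0 90 80 91.
Offset 11: leading byte 0xF1 = 11110001 → 4-byte char #5 = F1 8A A9 BD.
Leading byte 0xF1 = 11110001 matches 11110xxx → 4-byte sequence.
Byte 1: 0xF1 = 11110001, payload 001 (3 bits).
Byte 2: 0x8A = 10001010 (10xxxxxx ✓), payload 001010.
Byte 3: 0xA9 = 10101001 (10xxxxxx ✓), payload 101001.
Byte 4: 0xBD = 10111101 (10xxxxxx ✓), payload 111101.
Concatenate: 001001010101001111101 = 0x4AA7D (21 bits → U+4AA7D).

U+4AA7D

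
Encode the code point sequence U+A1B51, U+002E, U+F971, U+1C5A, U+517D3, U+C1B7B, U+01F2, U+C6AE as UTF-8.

U+A1B51: 4-byte form → F2 A1 AD 91.
U+002E: 1-byte form → 2E.
U+F971: 3-byte form → EF A5 B1.
U+1C5A: 3-byte form → E1 B1 9A.
U+517D3: 4-byte form → F1 91 9F 93.
U+C1B7B: 4-byte form → F3 81 AD BB.
U+01F2: 2-byte form → C7 B2.
U+C6AE: 3-byte form → EC 9A AE.
Concatenated (24 bytes): F2 A1 AD 91 2E EF A5 B1 E1 B1 9A F1 91 9F 93 F3 81 AD BB C7 B2 EC 9A AE.

F2 A1 AD 91 2E EF A5 B1 E1 B1 9A F1 91 9F 93 F3 81 AD BB C7 B2 EC 9A AE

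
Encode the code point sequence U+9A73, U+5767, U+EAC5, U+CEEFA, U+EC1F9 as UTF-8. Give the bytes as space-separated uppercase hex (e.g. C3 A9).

U+9A73: 3-byte form → E9 A9 B3.
U+5767: 3-byte form → E5 9D A7.
U+EAC5: 3-byte form → EE AB 85.
U+CEEFA: 4-byte form → F3 8E BB BA.
U+EC1F9: 4-byte form → F3 AC 87 B9.
Concatenated (17 bytes): E9 A9 B3 E5 9D A7 EE AB 85 F3 8E BB BA F3 AC 87 B9.

E9 A9 B3 E5 9D A7 EE AB 85 F3 8E BB BA F3 AC 87 B9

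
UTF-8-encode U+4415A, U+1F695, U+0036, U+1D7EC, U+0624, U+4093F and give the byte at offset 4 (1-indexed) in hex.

0x9A

1-indexed offset 4 is 0-indexed offset 3.
U+4415A → 4-byte form F1 84 85 9A at offsets 0–3.
Offset 3 falls in char 1's range; it's byte 4 of F1 84 85 9A = 0x9A.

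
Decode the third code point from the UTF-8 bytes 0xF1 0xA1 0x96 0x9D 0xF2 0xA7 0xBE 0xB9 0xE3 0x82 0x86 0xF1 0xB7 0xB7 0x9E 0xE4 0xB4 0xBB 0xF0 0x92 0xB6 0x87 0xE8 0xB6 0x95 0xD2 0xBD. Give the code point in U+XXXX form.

U+3086

Offset 0: leading byte 0xF1 = 11110001 → 4-byte char #1 = F1 A1 96 9D.
Offset 4: leading byte 0xF2 = 11110010 → 4-byte char #2 = F2 A7 BE B9.
Offset 8: leading byte 0xE3 = 11100011 → 3-byte char #3 = E3 82 86.
Leading byte 0xE3 = 11100011 matches 1110xxxx → 3-byte sequence.
Byte 1: 0xE3 = 11100011, payload 0011 (4 bits).
Byte 2: 0x82 = 10000010 (10xxxxxx ✓), payload 000010.
Byte 3: 0x86 = 10000110 (10xxxxxx ✓), payload 000110.
Concatenate: 0011000010000110 = 0x3086 (16 bits → U+3086).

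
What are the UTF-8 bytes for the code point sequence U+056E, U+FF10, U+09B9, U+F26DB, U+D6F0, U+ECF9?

U+056E: 2-byte form → D5 AE.
U+FF10: 3-byte form → EF BC 90.
U+09B9: 3-byte form → E0 A6 B9.
U+F26DB: 4-byte form → F3 B2 9B 9B.
U+D6F0: 3-byte form → ED 9B B0.
U+ECF9: 3-byte form → EE B3 B9.
Concatenated (18 bytes): D5 AE EF BC 90 E0 A6 B9 F3 B2 9B 9B ED 9B B0 EE B3 B9.

D5 AE EF BC 90 E0 A6 B9 F3 B2 9B 9B ED 9B B0 EE B3 B9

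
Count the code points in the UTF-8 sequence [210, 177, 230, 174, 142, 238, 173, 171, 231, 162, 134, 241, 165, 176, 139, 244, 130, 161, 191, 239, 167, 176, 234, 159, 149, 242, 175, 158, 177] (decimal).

9

Byte at offset 0: 0xD2 = 11010010 → 2-byte char (#1). Advance 2.
Byte at offset 2: 0xE6 = 11100110 → 3-byte char (#2). Advance 3.
Byte at offset 5: 0xEE = 11101110 → 3-byte char (#3). Advance 3.
Byte at offset 8: 0xE7 = 11100111 → 3-byte char (#4). Advance 3.
Byte at offset 11: 0xF1 = 11110001 → 4-byte char (#5). Advance 4.
Byte at offset 15: 0xF4 = 11110100 → 4-byte char (#6). Advance 4.
Byte at offset 19: 0xEF = 11101111 → 3-byte char (#7). Advance 3.
Byte at offset 22: 0xEA = 11101010 → 3-byte char (#8). Advance 3.
Byte at offset 25: 0xF2 = 11110010 → 4-byte char (#9). Advance 4.
Reached end at offset 29 after 9 code points.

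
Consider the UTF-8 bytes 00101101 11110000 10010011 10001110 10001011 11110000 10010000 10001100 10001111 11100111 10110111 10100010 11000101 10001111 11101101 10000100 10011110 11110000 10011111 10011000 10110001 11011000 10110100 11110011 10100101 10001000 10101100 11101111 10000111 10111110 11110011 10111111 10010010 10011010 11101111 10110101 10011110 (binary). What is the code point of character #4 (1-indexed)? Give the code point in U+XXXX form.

Offset 0: leading byte 0x2D = 00101101 → 1-byte char #1 = 2D.
Offset 1: leading byte 0xF0 = 11110000 → 4-byte char #2 = F0 93 8E 8B.
Offset 5: leading byte 0xF0 = 11110000 → 4-byte char #3 = F0 90 8C 8F.
Offset 9: leading byte 0xE7 = 11100111 → 3-byte char #4 = E7 B7 A2.
Leading byte 0xE7 = 11100111 matches 1110xxxx → 3-byte sequence.
Byte 1: 0xE7 = 11100111, payload 0111 (4 bits).
Byte 2: 0xB7 = 10110111 (10xxxxxx ✓), payload 110111.
Byte 3: 0xA2 = 10100010 (10xxxxxx ✓), payload 100010.
Concatenate: 0111110111100010 = 0x7DE2 (16 bits → U+7DE2).

U+7DE2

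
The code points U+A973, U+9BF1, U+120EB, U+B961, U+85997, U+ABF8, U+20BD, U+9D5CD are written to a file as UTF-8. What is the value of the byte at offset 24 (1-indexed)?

1-indexed offset 24 is 0-indexed offset 23.
U+A973 → 3-byte form EA A5 B3 at offsets 0–2.
U+9BF1 → 3-byte form E9 AF B1 at offsets 3–5.
U+120EB → 4-byte form F0 92 83 AB at offsets 6–9.
U+B961 → 3-byte form EB A5 A1 at offsets 10–12.
U+85997 → 4-byte form F2 85 A6 97 at offsets 13–16.
U+ABF8 → 3-byte form EA AF B8 at offsets 17–19.
U+20BD → 3-byte form E2 82 BD at offsets 20–22.
U+9D5CD → 4-byte form F2 9D 97 8D at offsets 23–26.
Offset 23 falls in char 8's range; it's byte 1 of F2 9D 97 8D = 0xF2.

0xF2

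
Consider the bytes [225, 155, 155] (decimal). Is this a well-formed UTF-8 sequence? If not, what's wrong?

valid

Leading byte 0xE1 = 11100001 → 3-byte form.
Continuation bytes 0x9B=10011011, 0x9B=10011011 all match 10xxxxxx.
Decoded value 0x16DB is ≥ 0x800 (shortest form) and not a surrogate.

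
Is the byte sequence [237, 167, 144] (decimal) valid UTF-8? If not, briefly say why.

Structurally a 3-byte sequence; payload = 0xD9D0.
But 0xD9D0 is in U+D800–U+DFFF, the surrogate range. Surrogates are not Unicode scalar values and are forbidden in UTF-8.

invalid (encodes a surrogate (U+D800–U+DFFF))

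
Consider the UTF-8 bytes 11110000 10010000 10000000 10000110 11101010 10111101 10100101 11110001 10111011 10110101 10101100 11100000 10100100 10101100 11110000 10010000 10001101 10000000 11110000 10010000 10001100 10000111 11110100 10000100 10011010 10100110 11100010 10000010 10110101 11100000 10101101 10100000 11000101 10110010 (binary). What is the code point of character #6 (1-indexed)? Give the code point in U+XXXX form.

U+10307

Offset 0: leading byte 0xF0 = 11110000 → 4-byte char #1 = F0 90 80 86.
Offset 4: leading byte 0xEA = 11101010 → 3-byte char #2 = EA BD A5.
Offset 7: leading byte 0xF1 = 11110001 → 4-byte char #3 = F1 BB B5 AC.
Offset 11: leading byte 0xE0 = 11100000 → 3-byte char #4 = E0 A4 AC.
Offset 14: leading byte 0xF0 = 11110000 → 4-byte char #5 = F0 90 8D 80.
Offset 18: leading byte 0xF0 = 11110000 → 4-byte char #6 = F0 90 8C 87.
Leading byte 0xF0 = 11110000 matches 11110xxx → 4-byte sequence.
Byte 1: 0xF0 = 11110000, payload 000 (3 bits).
Byte 2: 0x90 = 10010000 (10xxxxxx ✓), payload 010000.
Byte 3: 0x8C = 10001100 (10xxxxxx ✓), payload 001100.
Byte 4: 0x87 = 10000111 (10xxxxxx ✓), payload 000111.
Concatenate: 000010000001100000111 = 0x10307 (21 bits → U+10307).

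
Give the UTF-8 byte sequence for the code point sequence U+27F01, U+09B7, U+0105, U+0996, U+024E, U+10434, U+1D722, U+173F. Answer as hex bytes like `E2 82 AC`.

U+27F01: 4-byte form → F0 A7 BC 81.
U+09B7: 3-byte form → E0 A6 B7.
U+0105: 2-byte form → C4 85.
U+0996: 3-byte form → E0 A6 96.
U+024E: 2-byte form → C9 8E.
U+10434: 4-byte form → F0 90 90 B4.
U+1D722: 4-byte form → F0 9D 9C A2.
U+173F: 3-byte form → E1 9C BF.
Concatenated (25 bytes): F0 A7 BC 81 E0 A6 B7 C4 85 E0 A6 96 C9 8E F0 90 90 B4 F0 9D 9C A2 E1 9C BF.

F0 A7 BC 81 E0 A6 B7 C4 85 E0 A6 96 C9 8E F0 90 90 B4 F0 9D 9C A2 E1 9C BF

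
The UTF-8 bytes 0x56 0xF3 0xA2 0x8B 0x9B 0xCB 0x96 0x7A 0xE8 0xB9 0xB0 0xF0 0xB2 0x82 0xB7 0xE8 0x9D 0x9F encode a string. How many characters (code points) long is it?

7

Byte at offset 0: 0x56 = 01010110 → 1-byte char (#1). Advance 1.
Byte at offset 1: 0xF3 = 11110011 → 4-byte char (#2). Advance 4.
Byte at offset 5: 0xCB = 11001011 → 2-byte char (#3). Advance 2.
Byte at offset 7: 0x7A = 01111010 → 1-byte char (#4). Advance 1.
Byte at offset 8: 0xE8 = 11101000 → 3-byte char (#5). Advance 3.
Byte at offset 11: 0xF0 = 11110000 → 4-byte char (#6). Advance 4.
Byte at offset 15: 0xE8 = 11101000 → 3-byte char (#7). Advance 3.
Reached end at offset 18 after 7 code points.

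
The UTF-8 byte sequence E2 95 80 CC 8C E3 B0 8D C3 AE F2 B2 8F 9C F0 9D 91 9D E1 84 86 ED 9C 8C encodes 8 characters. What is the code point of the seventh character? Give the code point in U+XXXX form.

U+1106

Offset 0: leading byte 0xE2 = 11100010 → 3-byte char #1 = E2 95 80.
Offset 3: leading byte 0xCC = 11001100 → 2-byte char #2 = CC 8C.
Offset 5: leading byte 0xE3 = 11100011 → 3-byte char #3 = E3 B0 8D.
Offset 8: leading byte 0xC3 = 11000011 → 2-byte char #4 = C3 AE.
Offset 10: leading byte 0xF2 = 11110010 → 4-byte char #5 = F2 B2 8F 9C.
Offset 14: leading byte 0xF0 = 11110000 → 4-byte char #6 = F0 9D 91 9D.
Offset 18: leading byte 0xE1 = 11100001 → 3-byte char #7 = E1 84 86.
Leading byte 0xE1 = 11100001 matches 1110xxxx → 3-byte sequence.
Byte 1: 0xE1 = 11100001, payload 0001 (4 bits).
Byte 2: 0x84 = 10000100 (10xxxxxx ✓), payload 000100.
Byte 3: 0x86 = 10000110 (10xxxxxx ✓), payload 000110.
Concatenate: 0001000100000110 = 0x1106 (16 bits → U+1106).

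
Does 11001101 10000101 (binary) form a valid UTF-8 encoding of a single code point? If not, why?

valid

Leading byte 0xCD = 11001101 → 2-byte form.
Continuation bytes 0x85=10000101 all match 10xxxxxx.
Decoded value 0x345 is ≥ 0x80 (shortest form) and not a surrogate.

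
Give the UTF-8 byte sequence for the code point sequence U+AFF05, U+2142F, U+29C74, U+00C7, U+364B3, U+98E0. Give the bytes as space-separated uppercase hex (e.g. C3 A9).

F2 AF BC 85 F0 A1 90 AF F0 A9 B1 B4 C3 87 F0 B6 92 B3 E9 A3 A0

U+AFF05: 4-byte form → F2 AF BC 85.
U+2142F: 4-byte form → F0 A1 90 AF.
U+29C74: 4-byte form → F0 A9 B1 B4.
U+00C7: 2-byte form → C3 87.
U+364B3: 4-byte form → F0 B6 92 B3.
U+98E0: 3-byte form → E9 A3 A0.
Concatenated (21 bytes): F2 AF BC 85 F0 A1 90 AF F0 A9 B1 B4 C3 87 F0 B6 92 B3 E9 A3 A0.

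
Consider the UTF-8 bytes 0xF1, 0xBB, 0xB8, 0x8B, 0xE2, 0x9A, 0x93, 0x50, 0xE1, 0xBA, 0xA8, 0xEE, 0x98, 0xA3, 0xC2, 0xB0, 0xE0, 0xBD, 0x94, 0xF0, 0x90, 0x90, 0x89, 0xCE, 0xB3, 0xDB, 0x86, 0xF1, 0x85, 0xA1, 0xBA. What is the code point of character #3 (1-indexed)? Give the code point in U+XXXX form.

U+0050

Offset 0: leading byte 0xF1 = 11110001 → 4-byte char #1 = F1 BB B8 8B.
Offset 4: leading byte 0xE2 = 11100010 → 3-byte char #2 = E2 9A 93.
Offset 7: leading byte 0x50 = 01010000 → 1-byte char #3 = 50.
Leading byte 0x50 = 01010000 matches 0xxxxxxx → 1-byte sequence.
Byte 1: 0x50 = 01010000, payload 1010000 (7 bits).
Concatenate: 1010000 = 0x50 (7 bits → U+0050).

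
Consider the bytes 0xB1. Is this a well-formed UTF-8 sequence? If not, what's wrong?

Byte 0xB1 = 10110001 has the form 10xxxxxx — a continuation byte — but there is no preceding leading byte.

invalid (continuation byte with no leading byte)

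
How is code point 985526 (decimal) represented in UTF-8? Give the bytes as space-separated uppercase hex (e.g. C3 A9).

F3 B0 A6 B6

U+F09B6 = 0xF09B6 = 985526 decimal. In range U+10000–U+10FFFF → 4-byte form: 11110xxx 10xxxxxx 10xxxxxx 10xxxxxx.
Binary (21 bits): 011110000100110110110.
Split 3+6+6+6: 011 | 110000 | 100110 | 110110.
Byte 1: 11110011 = 0xF3.
Byte 2: 10110000 = 0xB0.
Byte 3: 10100110 = 0xA6.
Byte 4: 10110110 = 0xB6.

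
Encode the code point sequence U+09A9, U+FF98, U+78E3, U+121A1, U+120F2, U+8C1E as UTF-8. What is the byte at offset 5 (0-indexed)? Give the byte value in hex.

0x98

U+09A9 → 3-byte form E0 A6 A9 at offsets 0–2.
U+FF98 → 3-byte form EF BE 98 at offsets 3–5.
Offset 5 falls in char 2's range; it's byte 3 of EF BE 98 = 0x98.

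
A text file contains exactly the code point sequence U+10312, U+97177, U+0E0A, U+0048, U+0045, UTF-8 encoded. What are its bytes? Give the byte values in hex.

F0 90 8C 92 F2 97 85 B7 E0 B8 8A 48 45

U+10312: 4-byte form → F0 90 8C 92.
U+97177: 4-byte form → F2 97 85 B7.
U+0E0A: 3-byte form → E0 B8 8A.
U+0048: 1-byte form → 48.
U+0045: 1-byte form → 45.
Concatenated (13 bytes): F0 90 8C 92 F2 97 85 B7 E0 B8 8A 48 45.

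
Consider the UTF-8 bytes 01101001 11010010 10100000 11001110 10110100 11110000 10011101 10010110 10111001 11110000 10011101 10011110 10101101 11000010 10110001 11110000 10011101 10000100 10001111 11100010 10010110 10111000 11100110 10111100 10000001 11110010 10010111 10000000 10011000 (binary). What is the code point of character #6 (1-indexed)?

U+00B1

Offset 0: leading byte 0x69 = 01101001 → 1-byte char #1 = 69.
Offset 1: leading byte 0xD2 = 11010010 → 2-byte char #2 = D2 A0.
Offset 3: leading byte 0xCE = 11001110 → 2-byte char #3 = CE B4.
Offset 5: leading byte 0xF0 = 11110000 → 4-byte char #4 = F0 9D 96 B9.
Offset 9: leading byte 0xF0 = 11110000 → 4-byte char #5 = F0 9D 9E AD.
Offset 13: leading byte 0xC2 = 11000010 → 2-byte char #6 = C2 B1.
Leading byte 0xC2 = 11000010 matches 110xxxxx → 2-byte sequence.
Byte 1: 0xC2 = 11000010, payload 00010 (5 bits).
Byte 2: 0xB1 = 10110001 (10xxxxxx ✓), payload 110001.
Concatenate: 00010110001 = 0xB1 (11 bits → U+00B1).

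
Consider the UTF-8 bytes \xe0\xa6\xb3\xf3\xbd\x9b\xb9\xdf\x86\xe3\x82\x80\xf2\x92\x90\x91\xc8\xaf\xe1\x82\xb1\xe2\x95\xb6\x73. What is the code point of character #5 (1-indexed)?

Offset 0: leading byte 0xE0 = 11100000 → 3-byte char #1 = E0 A6 B3.
Offset 3: leading byte 0xF3 = 11110011 → 4-byte char #2 = F3 BD 9B B9.
Offset 7: leading byte 0xDF = 11011111 → 2-byte char #3 = DF 86.
Offset 9: leading byte 0xE3 = 11100011 → 3-byte char #4 = E3 82 80.
Offset 12: leading byte 0xF2 = 11110010 → 4-byte char #5 = F2 92 90 91.
Leading byte 0xF2 = 11110010 matches 11110xxx → 4-byte sequence.
Byte 1: 0xF2 = 11110010, payload 010 (3 bits).
Byte 2: 0x92 = 10010010 (10xxxxxx ✓), payload 010010.
Byte 3: 0x90 = 10010000 (10xxxxxx ✓), payload 010000.
Byte 4: 0x91 = 10010001 (10xxxxxx ✓), payload 010001.
Concatenate: 010010010010000010001 = 0x92411 (21 bits → U+92411).

U+92411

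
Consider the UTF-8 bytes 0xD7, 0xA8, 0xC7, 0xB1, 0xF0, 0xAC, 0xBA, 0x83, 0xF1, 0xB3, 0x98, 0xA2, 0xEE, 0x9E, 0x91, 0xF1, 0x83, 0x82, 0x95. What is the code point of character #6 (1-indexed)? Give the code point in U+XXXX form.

U+43095

Offset 0: leading byte 0xD7 = 11010111 → 2-byte char #1 = D7 A8.
Offset 2: leading byte 0xC7 = 11000111 → 2-byte char #2 = C7 B1.
Offset 4: leading byte 0xF0 = 11110000 → 4-byte char #3 = F0 AC BA 83.
Offset 8: leading byte 0xF1 = 11110001 → 4-byte char #4 = F1 B3 98 A2.
Offset 12: leading byte 0xEE = 11101110 → 3-byte char #5 = EE 9E 91.
Offset 15: leading byte 0xF1 = 11110001 → 4-byte char #6 = F1 83 82 95.
Leading byte 0xF1 = 11110001 matches 11110xxx → 4-byte sequence.
Byte 1: 0xF1 = 11110001, payload 001 (3 bits).
Byte 2: 0x83 = 10000011 (10xxxxxx ✓), payload 000011.
Byte 3: 0x82 = 10000010 (10xxxxxx ✓), payload 000010.
Byte 4: 0x95 = 10010101 (10xxxxxx ✓), payload 010101.
Concatenate: 001000011000010010101 = 0x43095 (21 bits → U+43095).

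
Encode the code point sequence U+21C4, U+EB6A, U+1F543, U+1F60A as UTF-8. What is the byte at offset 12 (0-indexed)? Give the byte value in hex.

0x98

U+21C4 → 3-byte form E2 87 84 at offsets 0–2.
U+EB6A → 3-byte form EE AD AA at offsets 3–5.
U+1F543 → 4-byte form F0 9F 95 83 at offsets 6–9.
U+1F60A → 4-byte form F0 9F 98 8A at offsets 10–13.
Offset 12 falls in char 4's range; it's byte 3 of F0 9F 98 8A = 0x98.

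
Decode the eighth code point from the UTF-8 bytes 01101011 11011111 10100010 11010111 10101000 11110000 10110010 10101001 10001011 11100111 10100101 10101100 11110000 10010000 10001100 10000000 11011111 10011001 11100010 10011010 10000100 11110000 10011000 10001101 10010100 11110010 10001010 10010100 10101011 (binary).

U+2684

Offset 0: leading byte 0x6B = 01101011 → 1-byte char #1 = 6B.
Offset 1: leading byte 0xDF = 11011111 → 2-byte char #2 = DF A2.
Offset 3: leading byte 0xD7 = 11010111 → 2-byte char #3 = D7 A8.
Offset 5: leading byte 0xF0 = 11110000 → 4-byte char #4 = F0 B2 A9 8B.
Offset 9: leading byte 0xE7 = 11100111 → 3-byte char #5 = E7 A5 AC.
Offset 12: leading byte 0xF0 = 11110000 → 4-byte char #6 = F0 90 8C 80.
Offset 16: leading byte 0xDF = 11011111 → 2-byte char #7 = DF 99.
Offset 18: leading byte 0xE2 = 11100010 → 3-byte char #8 = E2 9A 84.
Leading byte 0xE2 = 11100010 matches 1110xxxx → 3-byte sequence.
Byte 1: 0xE2 = 11100010, payload 0010 (4 bits).
Byte 2: 0x9A = 10011010 (10xxxxxx ✓), payload 011010.
Byte 3: 0x84 = 10000100 (10xxxxxx ✓), payload 000100.
Concatenate: 0010011010000100 = 0x2684 (16 bits → U+2684).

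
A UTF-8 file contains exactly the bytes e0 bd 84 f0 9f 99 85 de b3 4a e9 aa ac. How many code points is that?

Byte at offset 0: 0xE0 = 11100000 → 3-byte char (#1). Advance 3.
Byte at offset 3: 0xF0 = 11110000 → 4-byte char (#2). Advance 4.
Byte at offset 7: 0xDE = 11011110 → 2-byte char (#3). Advance 2.
Byte at offset 9: 0x4A = 01001010 → 1-byte char (#4). Advance 1.
Byte at offset 10: 0xE9 = 11101001 → 3-byte char (#5). Advance 3.
Reached end at offset 13 after 5 code points.

5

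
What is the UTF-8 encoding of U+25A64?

U+25A64 = 0x25A64 = 154212 decimal. In range U+10000–U+10FFFF → 4-byte form: 11110xxx 10xxxxxx 10xxxxxx 10xxxxxx.
Binary (21 bits): 000100101101001100100.
Split 3+6+6+6: 000 | 100101 | 101001 | 100100.
Byte 1: 11110000 = 0xF0.
Byte 2: 10100101 = 0xA5.
Byte 3: 10101001 = 0xA9.
Byte 4: 10100100 = 0xA4.

F0 A5 A9 A4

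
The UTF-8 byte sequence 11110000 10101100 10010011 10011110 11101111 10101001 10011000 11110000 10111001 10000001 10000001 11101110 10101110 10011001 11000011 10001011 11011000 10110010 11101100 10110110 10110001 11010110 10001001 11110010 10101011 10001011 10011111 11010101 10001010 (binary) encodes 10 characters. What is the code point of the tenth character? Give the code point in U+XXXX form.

U+054A

Offset 0: leading byte 0xF0 = 11110000 → 4-byte char #1 = F0 AC 93 9E.
Offset 4: leading byte 0xEF = 11101111 → 3-byte char #2 = EF A9 98.
Offset 7: leading byte 0xF0 = 11110000 → 4-byte char #3 = F0 B9 81 81.
Offset 11: leading byte 0xEE = 11101110 → 3-byte char #4 = EE AE 99.
Offset 14: leading byte 0xC3 = 11000011 → 2-byte char #5 = C3 8B.
Offset 16: leading byte 0xD8 = 11011000 → 2-byte char #6 = D8 B2.
Offset 18: leading byte 0xEC = 11101100 → 3-byte char #7 = EC B6 B1.
Offset 21: leading byte 0xD6 = 11010110 → 2-byte char #8 = D6 89.
Offset 23: leading byte 0xF2 = 11110010 → 4-byte char #9 = F2 AB 8B 9F.
Offset 27: leading byte 0xD5 = 11010101 → 2-byte char #10 = D5 8A.
Leading byte 0xD5 = 11010101 matches 110xxxxx → 2-byte sequence.
Byte 1: 0xD5 = 11010101, payload 10101 (5 bits).
Byte 2: 0x8A = 10001010 (10xxxxxx ✓), payload 001010.
Concatenate: 10101001010 = 0x54A (11 bits → U+054A).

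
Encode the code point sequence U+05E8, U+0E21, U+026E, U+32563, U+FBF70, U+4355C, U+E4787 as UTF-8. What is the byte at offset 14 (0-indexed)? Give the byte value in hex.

U+05E8 → 2-byte form D7 A8 at offsets 0–1.
U+0E21 → 3-byte form E0 B8 A1 at offsets 2–4.
U+026E → 2-byte form C9 AE at offsets 5–6.
U+32563 → 4-byte form F0 B2 95 A3 at offsets 7–10.
U+FBF70 → 4-byte form F3 BB BD B0 at offsets 11–14.
Offset 14 falls in char 5's range; it's byte 4 of F3 BB BD B0 = 0xB0.

0xB0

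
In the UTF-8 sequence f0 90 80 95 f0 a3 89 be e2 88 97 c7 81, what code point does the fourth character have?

U+01C1

Offset 0: leading byte 0xF0 = 11110000 → 4-byte char #1 = F0 90 80 95.
Offset 4: leading byte 0xF0 = 11110000 → 4-byte char #2 = F0 A3 89 BE.
Offset 8: leading byte 0xE2 = 11100010 → 3-byte char #3 = E2 88 97.
Offset 11: leading byte 0xC7 = 11000111 → 2-byte char #4 = C7 81.
Leading byte 0xC7 = 11000111 matches 110xxxxx → 2-byte sequence.
Byte 1: 0xC7 = 11000111, payload 00111 (5 bits).
Byte 2: 0x81 = 10000001 (10xxxxxx ✓), payload 000001.
Concatenate: 00111000001 = 0x1C1 (11 bits → U+01C1).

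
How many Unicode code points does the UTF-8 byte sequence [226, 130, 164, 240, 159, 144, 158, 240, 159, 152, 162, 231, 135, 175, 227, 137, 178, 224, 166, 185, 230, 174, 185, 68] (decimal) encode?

8

Byte at offset 0: 0xE2 = 11100010 → 3-byte char (#1). Advance 3.
Byte at offset 3: 0xF0 = 11110000 → 4-byte char (#2). Advance 4.
Byte at offset 7: 0xF0 = 11110000 → 4-byte char (#3). Advance 4.
Byte at offset 11: 0xE7 = 11100111 → 3-byte char (#4). Advance 3.
Byte at offset 14: 0xE3 = 11100011 → 3-byte char (#5). Advance 3.
Byte at offset 17: 0xE0 = 11100000 → 3-byte char (#6). Advance 3.
Byte at offset 20: 0xE6 = 11100110 → 3-byte char (#7). Advance 3.
Byte at offset 23: 0x44 = 01000100 → 1-byte char (#8). Advance 1.
Reached end at offset 24 after 8 code points.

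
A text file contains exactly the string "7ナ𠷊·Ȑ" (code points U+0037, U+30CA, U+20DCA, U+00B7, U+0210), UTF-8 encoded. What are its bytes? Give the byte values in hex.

U+0037: 1-byte form → 37.
U+30CA: 3-byte form → E3 83 8A.
U+20DCA: 4-byte form → F0 A0 B7 8A.
U+00B7: 2-byte form → C2 B7.
U+0210: 2-byte form → C8 90.
Concatenated (12 bytes): 37 E3 83 8A F0 A0 B7 8A C2 B7 C8 90.

37 E3 83 8A F0 A0 B7 8A C2 B7 C8 90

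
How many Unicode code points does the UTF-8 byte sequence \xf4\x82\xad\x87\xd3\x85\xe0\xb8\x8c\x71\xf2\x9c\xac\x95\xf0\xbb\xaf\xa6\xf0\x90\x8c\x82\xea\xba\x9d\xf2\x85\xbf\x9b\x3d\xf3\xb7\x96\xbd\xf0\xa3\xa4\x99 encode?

12

Byte at offset 0: 0xF4 = 11110100 → 4-byte char (#1). Advance 4.
Byte at offset 4: 0xD3 = 11010011 → 2-byte char (#2). Advance 2.
Byte at offset 6: 0xE0 = 11100000 → 3-byte char (#3). Advance 3.
Byte at offset 9: 0x71 = 01110001 → 1-byte char (#4). Advance 1.
Byte at offset 10: 0xF2 = 11110010 → 4-byte char (#5). Advance 4.
Byte at offset 14: 0xF0 = 11110000 → 4-byte char (#6). Advance 4.
Byte at offset 18: 0xF0 = 11110000 → 4-byte char (#7). Advance 4.
Byte at offset 22: 0xEA = 11101010 → 3-byte char (#8). Advance 3.
Byte at offset 25: 0xF2 = 11110010 → 4-byte char (#9). Advance 4.
Byte at offset 29: 0x3D = 00111101 → 1-byte char (#10). Advance 1.
Byte at offset 30: 0xF3 = 11110011 → 4-byte char (#11). Advance 4.
Byte at offset 34: 0xF0 = 11110000 → 4-byte char (#12). Advance 4.
Reached end at offset 38 after 12 code points.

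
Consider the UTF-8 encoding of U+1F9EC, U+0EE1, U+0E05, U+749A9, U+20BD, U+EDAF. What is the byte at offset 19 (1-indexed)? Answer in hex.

1-indexed offset 19 is 0-indexed offset 18.
U+1F9EC → 4-byte form F0 9F A7 AC at offsets 0–3.
U+0EE1 → 3-byte form E0 BB A1 at offsets 4–6.
U+0E05 → 3-byte form E0 B8 85 at offsets 7–9.
U+749A9 → 4-byte form F1 B4 A6 A9 at offsets 10–13.
U+20BD → 3-byte form E2 82 BD at offsets 14–16.
U+EDAF → 3-byte form EE B6 AF at offsets 17–19.
Offset 18 falls in char 6's range; it's byte 2 of EE B6 AF = 0xB6.

0xB6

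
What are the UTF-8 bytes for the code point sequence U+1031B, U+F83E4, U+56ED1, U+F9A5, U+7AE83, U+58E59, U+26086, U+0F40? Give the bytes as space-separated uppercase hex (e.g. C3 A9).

U+1031B: 4-byte form → F0 90 8C 9B.
U+F83E4: 4-byte form → F3 B8 8F A4.
U+56ED1: 4-byte form → F1 96 BB 91.
U+F9A5: 3-byte form → EF A6 A5.
U+7AE83: 4-byte form → F1 BA BA 83.
U+58E59: 4-byte form → F1 98 B9 99.
U+26086: 4-byte form → F0 A6 82 86.
U+0F40: 3-byte form → E0 BD 80.
Concatenated (30 bytes): F0 90 8C 9B F3 B8 8F A4 F1 96 BB 91 EF A6 A5 F1 BA BA 83 F1 98 B9 99 F0 A6 82 86 E0 BD 80.

F0 90 8C 9B F3 B8 8F A4 F1 96 BB 91 EF A6 A5 F1 BA BA 83 F1 98 B9 99 F0 A6 82 86 E0 BD 80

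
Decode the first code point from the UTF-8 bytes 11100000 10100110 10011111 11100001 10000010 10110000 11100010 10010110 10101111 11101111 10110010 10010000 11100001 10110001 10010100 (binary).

U+099F

Offset 0: leading byte 0xE0 = 11100000 → 3-byte char #1 = E0 A6 9F.
Leading byte 0xE0 = 11100000 matches 1110xxxx → 3-byte sequence.
Byte 1: 0xE0 = 11100000, payload 0000 (4 bits).
Byte 2: 0xA6 = 10100110 (10xxxxxx ✓), payload 100110.
Byte 3: 0x9F = 10011111 (10xxxxxx ✓), payload 011111.
Concatenate: 0000100110011111 = 0x99F (16 bits → U+099F).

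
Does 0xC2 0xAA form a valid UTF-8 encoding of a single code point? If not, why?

Leading byte 0xC2 = 11000010 → 2-byte form.
Continuation bytes 0xAA=10101010 all match 10xxxxxx.
Decoded value 0xAA is ≥ 0x80 (shortest form) and not a surrogate.

valid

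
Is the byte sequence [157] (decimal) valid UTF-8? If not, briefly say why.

invalid (continuation byte with no leading byte)

Byte 0x9D = 10011101 has the form 10xxxxxx — a continuation byte — but there is no preceding leading byte.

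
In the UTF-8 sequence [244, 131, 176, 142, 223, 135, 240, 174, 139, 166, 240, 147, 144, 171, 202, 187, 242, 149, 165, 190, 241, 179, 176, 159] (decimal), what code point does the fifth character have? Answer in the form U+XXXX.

U+02BB

Offset 0: leading byte 0xF4 = 11110100 → 4-byte char #1 = F4 83 B0 8E.
Offset 4: leading byte 0xDF = 11011111 → 2-byte char #2 = DF 87.
Offset 6: leading byte 0xF0 = 11110000 → 4-byte char #3 = F0 AE 8B A6.
Offset 10: leading byte 0xF0 = 11110000 → 4-byte char #4 = F0 93 90 AB.
Offset 14: leading byte 0xCA = 11001010 → 2-byte char #5 = CA BB.
Leading byte 0xCA = 11001010 matches 110xxxxx → 2-byte sequence.
Byte 1: 0xCA = 11001010, payload 01010 (5 bits).
Byte 2: 0xBB = 10111011 (10xxxxxx ✓), payload 111011.
Concatenate: 01010111011 = 0x2BB (11 bits → U+02BB).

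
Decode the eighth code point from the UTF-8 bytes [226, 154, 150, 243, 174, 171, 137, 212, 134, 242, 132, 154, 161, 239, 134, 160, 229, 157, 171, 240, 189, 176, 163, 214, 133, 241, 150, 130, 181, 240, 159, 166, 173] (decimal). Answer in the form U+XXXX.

U+0585

Offset 0: leading byte 0xE2 = 11100010 → 3-byte char #1 = E2 9A 96.
Offset 3: leading byte 0xF3 = 11110011 → 4-byte char #2 = F3 AE AB 89.
Offset 7: leading byte 0xD4 = 11010100 → 2-byte char #3 = D4 86.
Offset 9: leading byte 0xF2 = 11110010 → 4-byte char #4 = F2 84 9A A1.
Offset 13: leading byte 0xEF = 11101111 → 3-byte char #5 = EF 86 A0.
Offset 16: leading byte 0xE5 = 11100101 → 3-byte char #6 = E5 9D AB.
Offset 19: leading byte 0xF0 = 11110000 → 4-byte char #7 = F0 BD B0 A3.
Offset 23: leading byte 0xD6 = 11010110 → 2-byte char #8 = D6 85.
Leading byte 0xD6 = 11010110 matches 110xxxxx → 2-byte sequence.
Byte 1: 0xD6 = 11010110, payload 10110 (5 bits).
Byte 2: 0x85 = 10000101 (10xxxxxx ✓), payload 000101.
Concatenate: 10110000101 = 0x585 (11 bits → U+0585).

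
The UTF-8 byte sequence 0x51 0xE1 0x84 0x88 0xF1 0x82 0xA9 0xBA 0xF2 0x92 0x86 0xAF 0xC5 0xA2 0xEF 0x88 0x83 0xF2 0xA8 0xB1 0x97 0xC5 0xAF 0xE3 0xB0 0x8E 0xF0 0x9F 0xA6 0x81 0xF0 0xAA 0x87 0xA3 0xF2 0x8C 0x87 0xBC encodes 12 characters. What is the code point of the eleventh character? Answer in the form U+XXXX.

U+2A1E3

Offset 0: leading byte 0x51 = 01010001 → 1-byte char #1 = 51.
Offset 1: leading byte 0xE1 = 11100001 → 3-byte char #2 = E1 84 88.
Offset 4: leading byte 0xF1 = 11110001 → 4-byte char #3 = F1 82 A9 BA.
Offset 8: leading byte 0xF2 = 11110010 → 4-byte char #4 = F2 92 86 AF.
Offset 12: leading byte 0xC5 = 11000101 → 2-byte char #5 = C5 A2.
Offset 14: leading byte 0xEF = 11101111 → 3-byte char #6 = EF 88 83.
Offset 17: leading byte 0xF2 = 11110010 → 4-byte char #7 = F2 A8 B1 97.
Offset 21: leading byte 0xC5 = 11000101 → 2-byte char #8 = C5 AF.
Offset 23: leading byte 0xE3 = 11100011 → 3-byte char #9 = E3 B0 8E.
Offset 26: leading byte 0xF0 = 11110000 → 4-byte char #10 = F0 9F A6 81.
Offset 30: leading byte 0xF0 = 11110000 → 4-byte char #11 = F0 AA 87 A3.
Leading byte 0xF0 = 11110000 matches 11110xxx → 4-byte sequence.
Byte 1: 0xF0 = 11110000, payload 000 (3 bits).
Byte 2: 0xAA = 10101010 (10xxxxxx ✓), payload 101010.
Byte 3: 0x87 = 10000111 (10xxxxxx ✓), payload 000111.
Byte 4: 0xA3 = 10100011 (10xxxxxx ✓), payload 100011.
Concatenate: 000101010000111100011 = 0x2A1E3 (21 bits → U+2A1E3).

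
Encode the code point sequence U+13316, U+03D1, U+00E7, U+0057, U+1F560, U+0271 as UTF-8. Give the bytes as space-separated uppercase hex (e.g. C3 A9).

F0 93 8C 96 CF 91 C3 A7 57 F0 9F 95 A0 C9 B1

U+13316: 4-byte form → F0 93 8C 96.
U+03D1: 2-byte form → CF 91.
U+00E7: 2-byte form → C3 A7.
U+0057: 1-byte form → 57.
U+1F560: 4-byte form → F0 9F 95 A0.
U+0271: 2-byte form → C9 B1.
Concatenated (15 bytes): F0 93 8C 96 CF 91 C3 A7 57 F0 9F 95 A0 C9 B1.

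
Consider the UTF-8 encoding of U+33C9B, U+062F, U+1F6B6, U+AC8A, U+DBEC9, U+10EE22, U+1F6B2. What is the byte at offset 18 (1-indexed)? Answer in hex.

1-indexed offset 18 is 0-indexed offset 17.
U+33C9B → 4-byte form F0 B3 B2 9B at offsets 0–3.
U+062F → 2-byte form D8 AF at offsets 4–5.
U+1F6B6 → 4-byte form F0 9F 9A B6 at offsets 6–9.
U+AC8A → 3-byte form EA B2 8A at offsets 10–12.
U+DBEC9 → 4-byte form F3 9B BB 89 at offsets 13–16.
U+10EE22 → 4-byte form F4 8E B8 A2 at offsets 17–20.
Offset 17 falls in char 6's range; it's byte 1 of F4 8E B8 A2 = 0xF4.

0xF4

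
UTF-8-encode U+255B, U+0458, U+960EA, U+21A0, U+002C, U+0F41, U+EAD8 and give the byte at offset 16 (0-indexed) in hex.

U+255B → 3-byte form E2 95 9B at offsets 0–2.
U+0458 → 2-byte form D1 98 at offsets 3–4.
U+960EA → 4-byte form F2 96 83 AA at offsets 5–8.
U+21A0 → 3-byte form E2 86 A0 at offsets 9–11.
U+002C → 1-byte form 2C at offsets 12–12.
U+0F41 → 3-byte form E0 BD 81 at offsets 13–15.
U+EAD8 → 3-byte form EE AB 98 at offsets 16–18.
Offset 16 falls in char 7's range; it's byte 1 of EE AB 98 = 0xEE.

0xEE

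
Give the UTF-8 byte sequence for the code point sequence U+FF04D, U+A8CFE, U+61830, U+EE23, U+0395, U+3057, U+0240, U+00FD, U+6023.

U+FF04D: 4-byte form → F3 BF 81 8D.
U+A8CFE: 4-byte form → F2 A8 B3 BE.
U+61830: 4-byte form → F1 A1 A0 B0.
U+EE23: 3-byte form → EE B8 A3.
U+0395: 2-byte form → CE 95.
U+3057: 3-byte form → E3 81 97.
U+0240: 2-byte form → C9 80.
U+00FD: 2-byte form → C3 BD.
U+6023: 3-byte form → E6 80 A3.
Concatenated (27 bytes): F3 BF 81 8D F2 A8 B3 BE F1 A1 A0 B0 EE B8 A3 CE 95 E3 81 97 C9 80 C3 BD E6 80 A3.

F3 BF 81 8D F2 A8 B3 BE F1 A1 A0 B0 EE B8 A3 CE 95 E3 81 97 C9 80 C3 BD E6 80 A3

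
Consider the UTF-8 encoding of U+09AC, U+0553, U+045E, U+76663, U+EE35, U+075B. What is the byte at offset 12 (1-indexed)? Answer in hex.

1-indexed offset 12 is 0-indexed offset 11.
U+09AC → 3-byte form E0 A6 AC at offsets 0–2.
U+0553 → 2-byte form D5 93 at offsets 3–4.
U+045E → 2-byte form D1 9E at offsets 5–6.
U+76663 → 4-byte form F1 B6 99 A3 at offsets 7–10.
U+EE35 → 3-byte form EE B8 B5 at offsets 11–13.
Offset 11 falls in char 5's range; it's byte 1 of EE B8 B5 = 0xEE.

0xEE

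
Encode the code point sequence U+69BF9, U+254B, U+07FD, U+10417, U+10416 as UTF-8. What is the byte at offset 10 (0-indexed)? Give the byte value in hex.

U+69BF9 → 4-byte form F1 A9 AF B9 at offsets 0–3.
U+254B → 3-byte form E2 95 8B at offsets 4–6.
U+07FD → 2-byte form DF BD at offsets 7–8.
U+10417 → 4-byte form F0 90 90 97 at offsets 9–12.
Offset 10 falls in char 4's range; it's byte 2 of F0 90 90 97 = 0x90.

0x90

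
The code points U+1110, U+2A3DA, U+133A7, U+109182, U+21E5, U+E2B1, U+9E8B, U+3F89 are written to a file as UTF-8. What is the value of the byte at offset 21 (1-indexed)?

1-indexed offset 21 is 0-indexed offset 20.
U+1110 → 3-byte form E1 84 90 at offsets 0–2.
U+2A3DA → 4-byte form F0 AA 8F 9A at offsets 3–6.
U+133A7 → 4-byte form F0 93 8E A7 at offsets 7–10.
U+109182 → 4-byte form F4 89 86 82 at offsets 11–14.
U+21E5 → 3-byte form E2 87 A5 at offsets 15–17.
U+E2B1 → 3-byte form EE 8A B1 at offsets 18–20.
Offset 20 falls in char 6's range; it's byte 3 of EE 8A B1 = 0xB1.

0xB1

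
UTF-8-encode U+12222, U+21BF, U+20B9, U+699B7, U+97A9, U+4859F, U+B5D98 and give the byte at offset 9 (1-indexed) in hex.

0x82

1-indexed offset 9 is 0-indexed offset 8.
U+12222 → 4-byte form F0 92 88 A2 at offsets 0–3.
U+21BF → 3-byte form E2 86 BF at offsets 4–6.
U+20B9 → 3-byte form E2 82 B9 at offsets 7–9.
Offset 8 falls in char 3's range; it's byte 2 of E2 82 B9 = 0x82.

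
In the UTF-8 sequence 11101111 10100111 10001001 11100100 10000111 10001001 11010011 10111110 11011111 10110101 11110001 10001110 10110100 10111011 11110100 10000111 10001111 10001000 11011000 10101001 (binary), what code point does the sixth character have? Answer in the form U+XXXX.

U+1073C8

Offset 0: leading byte 0xEF = 11101111 → 3-byte char #1 = EF A7 89.
Offset 3: leading byte 0xE4 = 11100100 → 3-byte char #2 = E4 87 89.
Offset 6: leading byte 0xD3 = 11010011 → 2-byte char #3 = D3 BE.
Offset 8: leading byte 0xDF = 11011111 → 2-byte char #4 = DF B5.
Offset 10: leading byte 0xF1 = 11110001 → 4-byte char #5 = F1 8E B4 BB.
Offset 14: leading byte 0xF4 = 11110100 → 4-byte char #6 = F4 87 8F 88.
Leading byte 0xF4 = 11110100 matches 11110xxx → 4-byte sequence.
Byte 1: 0xF4 = 11110100, payload 100 (3 bits).
Byte 2: 0x87 = 10000111 (10xxxxxx ✓), payload 000111.
Byte 3: 0x8F = 10001111 (10xxxxxx ✓), payload 001111.
Byte 4: 0x88 = 10001000 (10xxxxxx ✓), payload 001000.
Concatenate: 100000111001111001000 = 0x1073C8 (21 bits → U+1073C8).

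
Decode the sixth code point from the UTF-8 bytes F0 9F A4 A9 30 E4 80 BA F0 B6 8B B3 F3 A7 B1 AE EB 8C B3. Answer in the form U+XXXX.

Offset 0: leading byte 0xF0 = 11110000 → 4-byte char #1 = F0 9F A4 A9.
Offset 4: leading byte 0x30 = 00110000 → 1-byte char #2 = 30.
Offset 5: leading byte 0xE4 = 11100100 → 3-byte char #3 = E4 80 BA.
Offset 8: leading byte 0xF0 = 11110000 → 4-byte char #4 = F0 B6 8B B3.
Offset 12: leading byte 0xF3 = 11110011 → 4-byte char #5 = F3 A7 B1 AE.
Offset 16: leading byte 0xEB = 11101011 → 3-byte char #6 = EB 8C B3.
Leading byte 0xEB = 11101011 matches 1110xxxx → 3-byte sequence.
Byte 1: 0xEB = 11101011, payload 1011 (4 bits).
Byte 2: 0x8C = 10001100 (10xxxxxx ✓), payload 001100.
Byte 3: 0xB3 = 10110011 (10xxxxxx ✓), payload 110011.
Concatenate: 1011001100110011 = 0xB333 (16 bits → U+B333).

U+B333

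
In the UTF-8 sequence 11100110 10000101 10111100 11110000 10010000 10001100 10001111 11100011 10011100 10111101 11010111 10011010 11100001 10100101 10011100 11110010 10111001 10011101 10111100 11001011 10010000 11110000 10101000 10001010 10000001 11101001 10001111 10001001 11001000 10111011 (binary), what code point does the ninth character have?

U+93C9

Offset 0: leading byte 0xE6 = 11100110 → 3-byte char #1 = E6 85 BC.
Offset 3: leading byte 0xF0 = 11110000 → 4-byte char #2 = F0 90 8C 8F.
Offset 7: leading byte 0xE3 = 11100011 → 3-byte char #3 = E3 9C BD.
Offset 10: leading byte 0xD7 = 11010111 → 2-byte char #4 = D7 9A.
Offset 12: leading byte 0xE1 = 11100001 → 3-byte char #5 = E1 A5 9C.
Offset 15: leading byte 0xF2 = 11110010 → 4-byte char #6 = F2 B9 9D BC.
Offset 19: leading byte 0xCB = 11001011 → 2-byte char #7 = CB 90.
Offset 21: leading byte 0xF0 = 11110000 → 4-byte char #8 = F0 A8 8A 81.
Offset 25: leading byte 0xE9 = 11101001 → 3-byte char #9 = E9 8F 89.
Leading byte 0xE9 = 11101001 matches 1110xxxx → 3-byte sequence.
Byte 1: 0xE9 = 11101001, payload 1001 (4 bits).
Byte 2: 0x8F = 10001111 (10xxxxxx ✓), payload 001111.
Byte 3: 0x89 = 10001001 (10xxxxxx ✓), payload 001001.
Concatenate: 1001001111001001 = 0x93C9 (16 bits → U+93C9).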